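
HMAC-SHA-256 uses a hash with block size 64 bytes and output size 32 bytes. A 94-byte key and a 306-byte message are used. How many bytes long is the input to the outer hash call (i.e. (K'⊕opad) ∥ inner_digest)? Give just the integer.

Key is 94 > 64 bytes, so it is hashed to 32 bytes then zero-padded to 64: |K'| = 64.
Outer input = (K'⊕opad) ∥ H(inner) → 64 + 32 = 96 bytes.

96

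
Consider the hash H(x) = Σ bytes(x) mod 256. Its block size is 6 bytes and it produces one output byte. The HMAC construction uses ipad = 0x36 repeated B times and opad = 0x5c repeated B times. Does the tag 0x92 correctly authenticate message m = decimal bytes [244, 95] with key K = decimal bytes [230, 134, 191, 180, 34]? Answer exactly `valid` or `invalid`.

invalid

Key decimal bytes [230, 134, 191, 180, 34] = e6 86 bf b4 22 is 5 bytes ≤ B = 6; zero-pad to 6 bytes: K' = e6 86 bf b4 22 00.
K' ⊕ ipad = d0 b0 89 82 14 36; K' ⊕ opad = ba da e3 e8 7e 5c.
Inner hash: sum = 208+176+137+130+20+54+244+95 = 1064; mod 256 = 40 → 28.
Outer hash (recomputed tag): sum = 186+218+227+232+126+92+40 = 1121; mod 256 = 97 → 61.
Recomputed tag = 61; claimed = 92 → mismatch.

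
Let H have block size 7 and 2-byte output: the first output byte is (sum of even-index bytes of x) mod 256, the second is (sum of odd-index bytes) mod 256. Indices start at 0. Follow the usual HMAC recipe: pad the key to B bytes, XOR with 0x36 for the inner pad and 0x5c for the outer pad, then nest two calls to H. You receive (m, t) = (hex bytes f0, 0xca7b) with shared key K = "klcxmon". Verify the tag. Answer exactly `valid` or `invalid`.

invalid

Key "klcxmon" = 6b 6c 63 78 6d 6f 6e is exactly B = 7 bytes: K' = 6b 6c 63 78 6d 6f 6e.
K' ⊕ ipad = 5d 5a 55 4e 5b 59 58; K' ⊕ opad = 37 30 3f 24 31 33 32.
Inner hash: even-index sum = 357 mod 256 = 101; odd-index sum = 497 mod 256 = 241 → 65 f1.
Outer hash (recomputed tag): even-index sum = 458 mod 256 = 202; odd-index sum = 236 mod 256 = 236 → ca ec.
Recomputed tag = caec; claimed = ca7b → mismatch.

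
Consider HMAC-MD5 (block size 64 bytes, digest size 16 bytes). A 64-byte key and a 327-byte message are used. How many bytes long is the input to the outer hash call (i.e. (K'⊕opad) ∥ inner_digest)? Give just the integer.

80

Key is 64 ≤ 64 bytes, zero-padded: |K'| = 64.
Outer input = (K'⊕opad) ∥ H(inner) → 64 + 16 = 80 bytes.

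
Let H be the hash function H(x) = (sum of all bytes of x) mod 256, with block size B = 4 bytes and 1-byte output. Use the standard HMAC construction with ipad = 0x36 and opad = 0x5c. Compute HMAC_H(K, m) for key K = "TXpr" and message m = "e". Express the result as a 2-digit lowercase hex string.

Key "TXpr" = 54 58 70 72 is exactly B = 4 bytes: K' = 54 58 70 72.
K' ⊕ ipad = 62 6e 46 44.  K' ⊕ opad = 08 04 2c 2e.
Inner input = (K'⊕ipad) ∥ m = 62 6e 46 44 ∥ 65.
Inner hash: sum = 98+110+70+68+101 = 447; mod 256 = 191 → bf.
Outer input = (K'⊕opad) ∥ inner = 08 04 2c 2e ∥ bf.
Outer hash (tag): sum = 8+4+44+46+191 = 293; mod 256 = 37 → 25.

25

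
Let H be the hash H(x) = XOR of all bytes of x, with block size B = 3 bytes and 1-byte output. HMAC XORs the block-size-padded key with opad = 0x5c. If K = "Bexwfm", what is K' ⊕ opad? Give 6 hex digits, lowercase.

7f5c5c

Key "Bexwfm" = 42 65 78 77 66 6d is 6 bytes > B = 3, so hash it first: H(key) = 23, then zero-pad to 3 bytes: K' = 23 00 00.
XOR each byte with 0x5c: 23⊕5c=7f, 00⊕5c=5c, 00⊕5c=5c.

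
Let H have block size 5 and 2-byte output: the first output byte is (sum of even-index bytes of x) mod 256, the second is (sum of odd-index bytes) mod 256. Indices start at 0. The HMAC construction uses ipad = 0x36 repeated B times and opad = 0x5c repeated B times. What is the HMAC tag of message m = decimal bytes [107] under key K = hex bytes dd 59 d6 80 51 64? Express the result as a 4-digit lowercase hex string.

Key hex bytes dd 59 d6 80 51 64 is 6 bytes > B = 5, so hash it first: H(key) = 04 3d, then zero-pad to 5 bytes: K' = 04 3d 00 00 00.
K' ⊕ ipad = 32 0b 36 36 36.  K' ⊕ opad = 58 61 5c 5c 5c.
Inner input = (K'⊕ipad) ∥ m = 32 0b 36 36 36 ∥ 6b.
Inner hash: even-index sum = 158 mod 256 = 158; odd-index sum = 172 mod 256 = 172 → 9e ac.
Outer input = (K'⊕opad) ∥ inner = 58 61 5c 5c 5c ∥ 9e ac.
Outer hash (tag): even-index sum = 444 mod 256 = 188; odd-index sum = 347 mod 256 = 91 → bc 5b.

bc5b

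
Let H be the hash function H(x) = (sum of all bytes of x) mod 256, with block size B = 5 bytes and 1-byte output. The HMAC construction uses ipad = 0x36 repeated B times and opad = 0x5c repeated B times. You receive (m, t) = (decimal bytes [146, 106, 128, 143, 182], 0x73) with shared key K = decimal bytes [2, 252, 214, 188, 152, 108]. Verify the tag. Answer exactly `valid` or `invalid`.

valid

Key decimal bytes [2, 252, 214, 188, 152, 108] = 02 fc d6 bc 98 6c is 6 bytes > B = 5, so hash it first: H(key) = 94, then zero-pad to 5 bytes: K' = 94 00 00 00 00.
K' ⊕ ipad = a2 36 36 36 36; K' ⊕ opad = c8 5c 5c 5c 5c.
Inner hash: sum = 162+54+54+54+54+146+106+128+143+182 = 1083; mod 256 = 59 → 3b.
Outer hash (recomputed tag): sum = 200+92+92+92+92+59 = 627; mod 256 = 115 → 73.
Recomputed tag = 73; claimed = 73 → match.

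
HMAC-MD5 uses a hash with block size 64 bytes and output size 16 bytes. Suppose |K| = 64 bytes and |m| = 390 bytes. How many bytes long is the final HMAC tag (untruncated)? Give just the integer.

16

The tag is one MD5 digest: 16 bytes.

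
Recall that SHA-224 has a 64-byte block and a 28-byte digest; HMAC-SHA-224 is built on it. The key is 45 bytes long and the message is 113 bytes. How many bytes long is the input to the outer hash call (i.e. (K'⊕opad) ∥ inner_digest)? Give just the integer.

92

Key is 45 ≤ 64 bytes, zero-padded: |K'| = 64.
Outer input = (K'⊕opad) ∥ H(inner) → 64 + 28 = 92 bytes.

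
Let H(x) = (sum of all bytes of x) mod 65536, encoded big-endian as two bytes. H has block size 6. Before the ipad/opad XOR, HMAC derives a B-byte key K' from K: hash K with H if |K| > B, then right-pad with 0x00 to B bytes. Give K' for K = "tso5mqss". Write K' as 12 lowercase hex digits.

|K| = 8 > B = 6, so first hash the key.
H(K): sum = 116+115+111+53+109+113+115+115 = 847 → 03 4f.
Zero-pad H(K) = 03 4f to 6 bytes: K' = 03 4f 00 00 00 00.

034f00000000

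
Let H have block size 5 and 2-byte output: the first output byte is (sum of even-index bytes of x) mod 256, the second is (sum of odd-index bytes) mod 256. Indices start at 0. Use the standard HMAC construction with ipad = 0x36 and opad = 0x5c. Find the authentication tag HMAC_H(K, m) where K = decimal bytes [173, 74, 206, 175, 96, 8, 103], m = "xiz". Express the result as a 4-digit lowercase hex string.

3502

Key decimal bytes [173, 74, 206, 175, 96, 8, 103] = ad 4a ce af 60 08 67 is 7 bytes > B = 5, so hash it first: H(key) = 42 01, then zero-pad to 5 bytes: K' = 42 01 00 00 00.
K' ⊕ ipad = 74 37 36 36 36.  K' ⊕ opad = 1e 5d 5c 5c 5c.
Inner input = (K'⊕ipad) ∥ m = 74 37 36 36 36 ∥ 78 69 7a.
Inner hash: even-index sum = 329 mod 256 = 73; odd-index sum = 351 mod 256 = 95 → 49 5f.
Outer input = (K'⊕opad) ∥ inner = 1e 5d 5c 5c 5c ∥ 49 5f.
Outer hash (tag): even-index sum = 309 mod 256 = 53; odd-index sum = 258 mod 256 = 2 → 35 02.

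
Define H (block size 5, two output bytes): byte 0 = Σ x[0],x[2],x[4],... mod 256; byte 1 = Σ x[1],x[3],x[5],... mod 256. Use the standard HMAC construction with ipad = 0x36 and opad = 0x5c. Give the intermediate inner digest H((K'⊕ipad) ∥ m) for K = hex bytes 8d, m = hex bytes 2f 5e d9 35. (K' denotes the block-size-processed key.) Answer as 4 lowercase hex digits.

Key hex bytes 8d is 1 byte ≤ B = 5; zero-pad to 5 bytes: K' = 8d 00 00 00 00.
K' ⊕ ipad = bb 36 36 36 36.
Inner input = bb 36 36 36 36 ∥ 2f 5e d9 35.
Inner hash: even-index sum = 442 mod 256 = 186; odd-index sum = 372 mod 256 = 116 → ba 74.

ba74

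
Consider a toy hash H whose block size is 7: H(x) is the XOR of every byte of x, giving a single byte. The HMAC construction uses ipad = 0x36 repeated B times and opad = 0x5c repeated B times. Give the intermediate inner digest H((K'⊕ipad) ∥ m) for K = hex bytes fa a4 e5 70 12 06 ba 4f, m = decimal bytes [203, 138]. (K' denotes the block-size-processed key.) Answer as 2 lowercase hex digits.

Key hex bytes fa a4 e5 70 12 06 ba 4f is 8 bytes > B = 7, so hash it first: H(key) = 2a, then zero-pad to 7 bytes: K' = 2a 00 00 00 00 00 00.
K' ⊕ ipad = 1c 36 36 36 36 36 36.
Inner input = 1c 36 36 36 36 36 36 ∥ cb 8a.
Inner hash: XOR 1c⊕36⊕36⊕36⊕36⊕36⊕36⊕cb⊕8a = 5d.

5d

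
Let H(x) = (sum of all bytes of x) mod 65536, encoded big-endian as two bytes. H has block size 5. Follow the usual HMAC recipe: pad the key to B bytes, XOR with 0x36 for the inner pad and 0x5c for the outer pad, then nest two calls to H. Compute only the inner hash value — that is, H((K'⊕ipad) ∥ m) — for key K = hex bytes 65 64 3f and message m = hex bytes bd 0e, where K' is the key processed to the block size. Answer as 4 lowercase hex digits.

01e5

Key hex bytes 65 64 3f is 3 bytes ≤ B = 5; zero-pad to 5 bytes: K' = 65 64 3f 00 00.
K' ⊕ ipad = 53 52 09 36 36.
Inner input = 53 52 09 36 36 ∥ bd 0e.
Inner hash: sum = 83+82+9+54+54+189+14 = 485 → 01 e5.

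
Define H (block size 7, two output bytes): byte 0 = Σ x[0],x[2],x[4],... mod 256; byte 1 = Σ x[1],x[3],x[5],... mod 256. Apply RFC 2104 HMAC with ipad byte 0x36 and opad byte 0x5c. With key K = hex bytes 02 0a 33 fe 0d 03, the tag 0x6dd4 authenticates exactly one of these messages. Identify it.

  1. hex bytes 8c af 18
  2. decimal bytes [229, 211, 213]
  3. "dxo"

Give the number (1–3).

Key hex bytes 02 0a 33 fe 0d 03 is 6 bytes ≤ B = 7; zero-pad to 7 bytes: K' = 02 0a 33 fe 0d 03 00.
K' ⊕ ipad = 34 3c 05 c8 3b 35 36; K' ⊕ opad = 5e 56 6f a2 51 5f 5c.
m1: inner = H(34 3c 05 c8 3b 35 36 8c af 18) = 59 dd; tag = H(5e 56 6f a2 51 5f 5c 59 dd) = 57b0
m2: inner = H(34 3c 05 c8 3b 35 36 e5 d3 d5) = 7d f3; tag = H(5e 56 6f a2 51 5f 5c 7d f3) = 6dd4 ← matches
m3: inner = H(34 3c 05 c8 3b 35 36 64 78 6f) = 22 0c; tag = H(5e 56 6f a2 51 5f 5c 22 0c) = 8679

2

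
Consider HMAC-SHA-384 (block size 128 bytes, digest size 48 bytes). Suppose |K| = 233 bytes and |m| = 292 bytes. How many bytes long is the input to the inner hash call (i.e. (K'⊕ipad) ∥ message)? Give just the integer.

420

Key is 233 > 128 bytes, so it is hashed to 48 bytes then zero-padded to 128: |K'| = 128.
Inner input = (K'⊕ipad) ∥ m → 128 + 292 = 420 bytes.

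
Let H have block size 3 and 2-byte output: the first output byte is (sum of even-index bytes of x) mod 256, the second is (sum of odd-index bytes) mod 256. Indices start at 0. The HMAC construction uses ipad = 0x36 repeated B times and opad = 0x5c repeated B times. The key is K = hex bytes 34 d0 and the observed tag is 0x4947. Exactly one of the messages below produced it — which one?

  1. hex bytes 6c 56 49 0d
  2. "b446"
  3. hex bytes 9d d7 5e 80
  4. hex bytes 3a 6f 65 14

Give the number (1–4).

4

Key hex bytes 34 d0 is 2 bytes ≤ B = 3; zero-pad to 3 bytes: K' = 34 d0 00.
K' ⊕ ipad = 02 e6 36; K' ⊕ opad = 68 8c 5c.
m1: inner = H(02 e6 36 6c 56 49 0d) = 9b 9b; tag = H(68 8c 5c 9b 9b) = 5f27
m2: inner = H(02 e6 36 62 34 34 36) = a2 7c; tag = H(68 8c 5c a2 7c) = 402e
m3: inner = H(02 e6 36 9d d7 5e 80) = 8f e1; tag = H(68 8c 5c 8f e1) = a51b
m4: inner = H(02 e6 36 3a 6f 65 14) = bb 85; tag = H(68 8c 5c bb 85) = 4947 ← matches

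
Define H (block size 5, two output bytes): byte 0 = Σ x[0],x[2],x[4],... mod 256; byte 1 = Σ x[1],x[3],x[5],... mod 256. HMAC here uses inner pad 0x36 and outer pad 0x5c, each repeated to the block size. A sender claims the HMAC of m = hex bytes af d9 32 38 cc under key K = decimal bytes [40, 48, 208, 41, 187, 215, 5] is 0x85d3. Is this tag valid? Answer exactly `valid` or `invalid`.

valid

Key decimal bytes [40, 48, 208, 41, 187, 215, 5] = 28 30 d0 29 bb d7 05 is 7 bytes > B = 5, so hash it first: H(key) = b8 30, then zero-pad to 5 bytes: K' = b8 30 00 00 00.
K' ⊕ ipad = 8e 06 36 36 36; K' ⊕ opad = e4 6c 5c 5c 5c.
Inner hash: even-index sum = 523 mod 256 = 11; odd-index sum = 489 mod 256 = 233 → 0b e9.
Outer hash (recomputed tag): even-index sum = 645 mod 256 = 133; odd-index sum = 211 mod 256 = 211 → 85 d3.
Recomputed tag = 85d3; claimed = 85d3 → match.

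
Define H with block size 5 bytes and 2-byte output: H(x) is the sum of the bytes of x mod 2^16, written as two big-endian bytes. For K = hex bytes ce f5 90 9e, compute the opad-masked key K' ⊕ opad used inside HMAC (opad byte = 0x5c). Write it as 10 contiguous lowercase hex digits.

Key hex bytes ce f5 90 9e is 4 bytes ≤ B = 5; zero-pad to 5 bytes: K' = ce f5 90 9e 00.
XOR each byte with 0x5c: ce⊕5c=92, f5⊕5c=a9, 90⊕5c=cc, 9e⊕5c=c2, 00⊕5c=5c.

92a9ccc25c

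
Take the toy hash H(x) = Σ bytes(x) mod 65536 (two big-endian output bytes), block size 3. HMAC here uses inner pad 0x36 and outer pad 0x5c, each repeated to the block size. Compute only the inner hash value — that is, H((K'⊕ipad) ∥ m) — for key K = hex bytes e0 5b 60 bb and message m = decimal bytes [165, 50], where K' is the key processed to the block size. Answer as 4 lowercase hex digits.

Key hex bytes e0 5b 60 bb is 4 bytes > B = 3, so hash it first: H(key) = 02 56, then zero-pad to 3 bytes: K' = 02 56 00.
K' ⊕ ipad = 34 60 36.
Inner input = 34 60 36 ∥ a5 32.
Inner hash: sum = 52+96+54+165+50 = 417 → 01 a1.

01a1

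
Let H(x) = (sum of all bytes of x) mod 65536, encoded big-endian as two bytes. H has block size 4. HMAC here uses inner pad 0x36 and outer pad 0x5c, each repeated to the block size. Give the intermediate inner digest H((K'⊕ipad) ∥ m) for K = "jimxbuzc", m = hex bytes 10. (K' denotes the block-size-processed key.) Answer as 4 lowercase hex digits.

010b

Key "jimxbuzc" = 6a 69 6d 78 62 75 7a 63 is 8 bytes > B = 4, so hash it first: H(key) = 03 6c, then zero-pad to 4 bytes: K' = 03 6c 00 00.
K' ⊕ ipad = 35 5a 36 36.
Inner input = 35 5a 36 36 ∥ 10.
Inner hash: sum = 53+90+54+54+16 = 267 → 01 0b.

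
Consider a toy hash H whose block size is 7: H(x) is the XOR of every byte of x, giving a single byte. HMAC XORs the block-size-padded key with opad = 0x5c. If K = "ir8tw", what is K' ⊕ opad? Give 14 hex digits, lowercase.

Key "ir8tw" = 69 72 38 74 77 is 5 bytes ≤ B = 7; zero-pad to 7 bytes: K' = 69 72 38 74 77 00 00.
XOR each byte with 0x5c: 69⊕5c=35, 72⊕5c=2e, 38⊕5c=64, 74⊕5c=28, 77⊕5c=2b, 00⊕5c=5c, 00⊕5c=5c.

352e64282b5c5c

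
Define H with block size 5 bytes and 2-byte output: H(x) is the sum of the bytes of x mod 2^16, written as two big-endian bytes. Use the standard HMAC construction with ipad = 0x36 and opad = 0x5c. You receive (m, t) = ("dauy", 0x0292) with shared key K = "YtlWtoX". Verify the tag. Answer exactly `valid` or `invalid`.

Key "YtlWtoX" = 59 74 6c 57 74 6f 58 is 7 bytes > B = 5, so hash it first: H(key) = 02 cb, then zero-pad to 5 bytes: K' = 02 cb 00 00 00.
K' ⊕ ipad = 34 fd 36 36 36; K' ⊕ opad = 5e 97 5c 5c 5c.
Inner hash: sum = 52+253+54+54+54+100+97+117+121 = 902 → 03 86.
Outer hash (recomputed tag): sum = 94+151+92+92+92+3+134 = 658 → 02 92.
Recomputed tag = 0292; claimed = 0292 → match.

valid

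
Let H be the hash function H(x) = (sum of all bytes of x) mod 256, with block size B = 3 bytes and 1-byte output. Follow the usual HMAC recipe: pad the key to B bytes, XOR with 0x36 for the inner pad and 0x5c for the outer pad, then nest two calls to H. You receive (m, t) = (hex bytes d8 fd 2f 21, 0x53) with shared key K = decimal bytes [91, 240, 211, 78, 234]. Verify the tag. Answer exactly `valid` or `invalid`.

invalid

Key decimal bytes [91, 240, 211, 78, 234] = 5b f0 d3 4e ea is 5 bytes > B = 3, so hash it first: H(key) = 56, then zero-pad to 3 bytes: K' = 56 00 00.
K' ⊕ ipad = 60 36 36; K' ⊕ opad = 0a 5c 5c.
Inner hash: sum = 96+54+54+216+253+47+33 = 753; mod 256 = 241 → f1.
Outer hash (recomputed tag): sum = 10+92+92+241 = 435; mod 256 = 179 → b3.
Recomputed tag = b3; claimed = 53 → mismatch.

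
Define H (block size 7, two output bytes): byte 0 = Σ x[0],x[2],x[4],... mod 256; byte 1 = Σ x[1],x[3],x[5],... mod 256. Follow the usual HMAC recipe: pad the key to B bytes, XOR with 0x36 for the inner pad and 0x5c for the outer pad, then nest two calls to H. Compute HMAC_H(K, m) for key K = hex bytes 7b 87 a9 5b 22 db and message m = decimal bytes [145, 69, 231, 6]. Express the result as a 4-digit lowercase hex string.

Key hex bytes 7b 87 a9 5b 22 db is 6 bytes ≤ B = 7; zero-pad to 7 bytes: K' = 7b 87 a9 5b 22 db 00.
K' ⊕ ipad = 4d b1 9f 6d 14 ed 36.  K' ⊕ opad = 27 db f5 07 7e 87 5c.
Inner input = (K'⊕ipad) ∥ m = 4d b1 9f 6d 14 ed 36 ∥ 91 45 e7 06.
Inner hash: even-index sum = 385 mod 256 = 129; odd-index sum = 899 mod 256 = 131 → 81 83.
Outer input = (K'⊕opad) ∥ inner = 27 db f5 07 7e 87 5c ∥ 81 83.
Outer hash (tag): even-index sum = 633 mod 256 = 121; odd-index sum = 490 mod 256 = 234 → 79 ea.

79ea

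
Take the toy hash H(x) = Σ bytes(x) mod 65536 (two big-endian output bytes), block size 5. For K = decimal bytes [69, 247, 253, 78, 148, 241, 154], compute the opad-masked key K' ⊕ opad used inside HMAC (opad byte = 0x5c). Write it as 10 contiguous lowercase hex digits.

58fa5c5c5c

Key decimal bytes [69, 247, 253, 78, 148, 241, 154] = 45 f7 fd 4e 94 f1 9a is 7 bytes > B = 5, so hash it first: H(key) = 04 a6, then zero-pad to 5 bytes: K' = 04 a6 00 00 00.
XOR each byte with 0x5c: 04⊕5c=58, a6⊕5c=fa, 00⊕5c=5c, 00⊕5c=5c, 00⊕5c=5c.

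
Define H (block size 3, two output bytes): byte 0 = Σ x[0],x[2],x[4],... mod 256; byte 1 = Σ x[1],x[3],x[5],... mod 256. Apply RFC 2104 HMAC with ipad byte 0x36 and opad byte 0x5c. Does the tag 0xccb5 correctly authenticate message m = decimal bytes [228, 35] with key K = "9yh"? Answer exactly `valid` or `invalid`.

valid

Key "9yh" = 39 79 68 is exactly B = 3 bytes: K' = 39 79 68.
K' ⊕ ipad = 0f 4f 5e; K' ⊕ opad = 65 25 34.
Inner hash: even-index sum = 144 mod 256 = 144; odd-index sum = 307 mod 256 = 51 → 90 33.
Outer hash (recomputed tag): even-index sum = 204 mod 256 = 204; odd-index sum = 181 mod 256 = 181 → cc b5.
Recomputed tag = ccb5; claimed = ccb5 → match.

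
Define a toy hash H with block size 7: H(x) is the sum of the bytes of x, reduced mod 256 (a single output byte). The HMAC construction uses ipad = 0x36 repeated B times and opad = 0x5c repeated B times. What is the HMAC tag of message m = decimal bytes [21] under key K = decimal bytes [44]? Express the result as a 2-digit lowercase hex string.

Key decimal bytes [44] = 2c is 1 byte ≤ B = 7; zero-pad to 7 bytes: K' = 2c 00 00 00 00 00 00.
K' ⊕ ipad = 1a 36 36 36 36 36 36.  K' ⊕ opad = 70 5c 5c 5c 5c 5c 5c.
Inner input = (K'⊕ipad) ∥ m = 1a 36 36 36 36 36 36 ∥ 15.
Inner hash: sum = 26+54+54+54+54+54+54+21 = 371; mod 256 = 115 → 73.
Outer input = (K'⊕opad) ∥ inner = 70 5c 5c 5c 5c 5c 5c ∥ 73.
Outer hash (tag): sum = 112+92+92+92+92+92+92+115 = 779; mod 256 = 11 → 0b.

0b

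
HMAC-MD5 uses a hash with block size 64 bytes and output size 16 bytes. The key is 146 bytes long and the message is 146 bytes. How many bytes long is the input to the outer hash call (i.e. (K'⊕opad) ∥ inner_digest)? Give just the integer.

80

Key is 146 > 64 bytes, so it is hashed to 16 bytes then zero-padded to 64: |K'| = 64.
Outer input = (K'⊕opad) ∥ H(inner) → 64 + 16 = 80 bytes.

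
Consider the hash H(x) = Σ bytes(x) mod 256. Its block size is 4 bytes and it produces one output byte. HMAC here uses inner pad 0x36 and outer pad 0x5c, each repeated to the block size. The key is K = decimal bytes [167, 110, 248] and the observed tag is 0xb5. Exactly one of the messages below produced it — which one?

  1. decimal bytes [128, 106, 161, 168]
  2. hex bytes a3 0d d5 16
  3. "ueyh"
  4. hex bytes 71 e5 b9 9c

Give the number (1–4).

2

Key decimal bytes [167, 110, 248] = a7 6e f8 is 3 bytes ≤ B = 4; zero-pad to 4 bytes: K' = a7 6e f8 00.
K' ⊕ ipad = 91 58 ce 36; K' ⊕ opad = fb 32 a4 5c.
m1: inner = H(91 58 ce 36 80 6a a1 a8) = 20; tag = H(fb 32 a4 5c 20) = 4d
m2: inner = H(91 58 ce 36 a3 0d d5 16) = 88; tag = H(fb 32 a4 5c 88) = b5 ← matches
m3: inner = H(91 58 ce 36 75 65 79 68) = a8; tag = H(fb 32 a4 5c a8) = d5
m4: inner = H(91 58 ce 36 71 e5 b9 9c) = 98; tag = H(fb 32 a4 5c 98) = c5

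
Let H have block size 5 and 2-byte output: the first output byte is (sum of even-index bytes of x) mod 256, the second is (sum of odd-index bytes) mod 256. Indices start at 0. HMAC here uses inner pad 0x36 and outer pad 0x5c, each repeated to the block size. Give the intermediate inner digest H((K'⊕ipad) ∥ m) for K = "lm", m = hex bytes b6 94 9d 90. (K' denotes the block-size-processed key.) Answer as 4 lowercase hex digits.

Key "lm" = 6c 6d is 2 bytes ≤ B = 5; zero-pad to 5 bytes: K' = 6c 6d 00 00 00.
K' ⊕ ipad = 5a 5b 36 36 36.
Inner input = 5a 5b 36 36 36 ∥ b6 94 9d 90.
Inner hash: even-index sum = 490 mod 256 = 234; odd-index sum = 484 mod 256 = 228 → ea e4.

eae4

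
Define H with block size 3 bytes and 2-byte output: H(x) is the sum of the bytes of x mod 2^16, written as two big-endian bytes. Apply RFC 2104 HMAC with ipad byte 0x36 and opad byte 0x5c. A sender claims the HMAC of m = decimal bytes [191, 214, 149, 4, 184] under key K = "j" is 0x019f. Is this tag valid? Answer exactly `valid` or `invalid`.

valid

Key "j" = 6a is 1 byte ≤ B = 3; zero-pad to 3 bytes: K' = 6a 00 00.
K' ⊕ ipad = 5c 36 36; K' ⊕ opad = 36 5c 5c.
Inner hash: sum = 92+54+54+191+214+149+4+184 = 942 → 03 ae.
Outer hash (recomputed tag): sum = 54+92+92+3+174 = 415 → 01 9f.
Recomputed tag = 019f; claimed = 019f → match.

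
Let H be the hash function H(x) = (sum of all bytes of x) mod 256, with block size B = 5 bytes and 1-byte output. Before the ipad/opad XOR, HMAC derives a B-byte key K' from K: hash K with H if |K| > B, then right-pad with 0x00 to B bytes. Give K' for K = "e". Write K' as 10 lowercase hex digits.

6500000000

Key "e" = 65 is 1 byte ≤ B = 5; zero-pad to 5 bytes: K' = 65 00 00 00 00.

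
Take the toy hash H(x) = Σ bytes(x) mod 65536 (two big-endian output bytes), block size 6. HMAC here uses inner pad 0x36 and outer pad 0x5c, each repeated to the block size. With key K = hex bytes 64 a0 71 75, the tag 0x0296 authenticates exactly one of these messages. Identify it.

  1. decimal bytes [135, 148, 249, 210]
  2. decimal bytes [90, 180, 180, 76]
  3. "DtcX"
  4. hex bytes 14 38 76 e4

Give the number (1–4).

3

Key hex bytes 64 a0 71 75 is 4 bytes ≤ B = 6; zero-pad to 6 bytes: K' = 64 a0 71 75 00 00.
K' ⊕ ipad = 52 96 47 43 36 36; K' ⊕ opad = 38 fc 2d 29 5c 5c.
m1: inner = H(52 96 47 43 36 36 87 94 f9 d2) = 04 c4; tag = H(38 fc 2d 29 5c 5c 04 c4) = 030a
m2: inner = H(52 96 47 43 36 36 5a b4 b4 4c) = 03 ec; tag = H(38 fc 2d 29 5c 5c 03 ec) = 0331
m3: inner = H(52 96 47 43 36 36 44 74 63 58) = 03 51; tag = H(38 fc 2d 29 5c 5c 03 51) = 0296 ← matches
m4: inner = H(52 96 47 43 36 36 14 38 76 e4) = 03 84; tag = H(38 fc 2d 29 5c 5c 03 84) = 02c9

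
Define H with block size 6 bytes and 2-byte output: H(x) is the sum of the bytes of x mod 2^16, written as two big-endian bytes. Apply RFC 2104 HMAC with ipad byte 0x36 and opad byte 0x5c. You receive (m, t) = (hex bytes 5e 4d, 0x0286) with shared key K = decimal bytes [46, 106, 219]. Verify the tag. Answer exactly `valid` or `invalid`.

invalid

Key decimal bytes [46, 106, 219] = 2e 6a db is 3 bytes ≤ B = 6; zero-pad to 6 bytes: K' = 2e 6a db 00 00 00.
K' ⊕ ipad = 18 5c ed 36 36 36; K' ⊕ opad = 72 36 87 5c 5c 5c.
Inner hash: sum = 24+92+237+54+54+54+94+77 = 686 → 02 ae.
Outer hash (recomputed tag): sum = 114+54+135+92+92+92+2+174 = 755 → 02 f3.
Recomputed tag = 02f3; claimed = 0286 → mismatch.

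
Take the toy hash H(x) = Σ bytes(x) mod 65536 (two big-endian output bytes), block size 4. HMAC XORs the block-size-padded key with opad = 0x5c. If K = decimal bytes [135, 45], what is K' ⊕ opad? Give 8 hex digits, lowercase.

Key decimal bytes [135, 45] = 87 2d is 2 bytes ≤ B = 4; zero-pad to 4 bytes: K' = 87 2d 00 00.
XOR each byte with 0x5c: 87⊕5c=db, 2d⊕5c=71, 00⊕5c=5c, 00⊕5c=5c.

db715c5c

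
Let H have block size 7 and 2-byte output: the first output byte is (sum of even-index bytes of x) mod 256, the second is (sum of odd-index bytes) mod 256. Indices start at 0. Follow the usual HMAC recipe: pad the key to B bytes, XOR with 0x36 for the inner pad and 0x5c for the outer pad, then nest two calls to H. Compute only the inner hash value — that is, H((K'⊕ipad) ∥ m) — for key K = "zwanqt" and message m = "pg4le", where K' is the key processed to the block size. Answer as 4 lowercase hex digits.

f3e4

Key "zwanqt" = 7a 77 61 6e 71 74 is 6 bytes ≤ B = 7; zero-pad to 7 bytes: K' = 7a 77 61 6e 71 74 00.
K' ⊕ ipad = 4c 41 57 58 47 42 36.
Inner input = 4c 41 57 58 47 42 36 ∥ 70 67 34 6c 65.
Inner hash: even-index sum = 499 mod 256 = 243; odd-index sum = 484 mod 256 = 228 → f3 e4.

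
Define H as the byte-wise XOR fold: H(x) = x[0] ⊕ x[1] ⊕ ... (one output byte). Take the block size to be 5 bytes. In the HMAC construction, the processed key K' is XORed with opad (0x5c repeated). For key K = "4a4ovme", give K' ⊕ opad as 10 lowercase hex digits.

2c5c5c5c5c

Key "4a4ovme" = 34 61 34 6f 76 6d 65 is 7 bytes > B = 5, so hash it first: H(key) = 70, then zero-pad to 5 bytes: K' = 70 00 00 00 00.
XOR each byte with 0x5c: 70⊕5c=2c, 00⊕5c=5c, 00⊕5c=5c, 00⊕5c=5c, 00⊕5c=5c.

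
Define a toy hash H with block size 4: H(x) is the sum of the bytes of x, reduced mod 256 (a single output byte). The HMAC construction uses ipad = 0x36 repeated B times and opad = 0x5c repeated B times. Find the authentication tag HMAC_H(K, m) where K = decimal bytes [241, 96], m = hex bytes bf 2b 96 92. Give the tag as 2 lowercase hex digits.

3c

Key decimal bytes [241, 96] = f1 60 is 2 bytes ≤ B = 4; zero-pad to 4 bytes: K' = f1 60 00 00.
K' ⊕ ipad = c7 56 36 36.  K' ⊕ opad = ad 3c 5c 5c.
Inner input = (K'⊕ipad) ∥ m = c7 56 36 36 ∥ bf 2b 96 92.
Inner hash: sum = 199+86+54+54+191+43+150+146 = 923; mod 256 = 155 → 9b.
Outer input = (K'⊕opad) ∥ inner = ad 3c 5c 5c ∥ 9b.
Outer hash (tag): sum = 173+60+92+92+155 = 572; mod 256 = 60 → 3c.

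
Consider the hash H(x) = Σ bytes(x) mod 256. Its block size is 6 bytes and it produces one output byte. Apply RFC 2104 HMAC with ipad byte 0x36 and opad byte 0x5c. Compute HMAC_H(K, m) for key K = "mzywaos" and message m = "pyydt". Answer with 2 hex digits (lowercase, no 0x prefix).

86

Key "mzywaos" = 6d 7a 79 77 61 6f 73 is 7 bytes > B = 6, so hash it first: H(key) = 1a, then zero-pad to 6 bytes: K' = 1a 00 00 00 00 00.
K' ⊕ ipad = 2c 36 36 36 36 36.  K' ⊕ opad = 46 5c 5c 5c 5c 5c.
Inner input = (K'⊕ipad) ∥ m = 2c 36 36 36 36 36 ∥ 70 79 79 64 74.
Inner hash: sum = 44+54+54+54+54+54+112+121+121+100+116 = 884; mod 256 = 116 → 74.
Outer input = (K'⊕opad) ∥ inner = 46 5c 5c 5c 5c 5c ∥ 74.
Outer hash (tag): sum = 70+92+92+92+92+92+116 = 646; mod 256 = 134 → 86.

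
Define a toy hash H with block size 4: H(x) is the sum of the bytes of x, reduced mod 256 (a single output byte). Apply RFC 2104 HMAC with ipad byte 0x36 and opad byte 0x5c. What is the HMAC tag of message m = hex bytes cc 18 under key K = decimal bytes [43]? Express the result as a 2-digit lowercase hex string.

Key decimal bytes [43] = 2b is 1 byte ≤ B = 4; zero-pad to 4 bytes: K' = 2b 00 00 00.
K' ⊕ ipad = 1d 36 36 36.  K' ⊕ opad = 77 5c 5c 5c.
Inner input = (K'⊕ipad) ∥ m = 1d 36 36 36 ∥ cc 18.
Inner hash: sum = 29+54+54+54+204+24 = 419; mod 256 = 163 → a3.
Outer input = (K'⊕opad) ∥ inner = 77 5c 5c 5c ∥ a3.
Outer hash (tag): sum = 119+92+92+92+163 = 558; mod 256 = 46 → 2e.

2e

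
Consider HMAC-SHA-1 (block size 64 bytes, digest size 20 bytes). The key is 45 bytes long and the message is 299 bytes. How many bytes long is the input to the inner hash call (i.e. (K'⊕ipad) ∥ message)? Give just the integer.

Key is 45 ≤ 64 bytes, zero-padded: |K'| = 64.
Inner input = (K'⊕ipad) ∥ m → 64 + 299 = 363 bytes.

363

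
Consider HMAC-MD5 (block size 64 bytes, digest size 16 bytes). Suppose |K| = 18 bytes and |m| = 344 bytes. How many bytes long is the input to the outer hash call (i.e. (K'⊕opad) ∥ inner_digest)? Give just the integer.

Key is 18 ≤ 64 bytes, zero-padded: |K'| = 64.
Outer input = (K'⊕opad) ∥ H(inner) → 64 + 16 = 80 bytes.

80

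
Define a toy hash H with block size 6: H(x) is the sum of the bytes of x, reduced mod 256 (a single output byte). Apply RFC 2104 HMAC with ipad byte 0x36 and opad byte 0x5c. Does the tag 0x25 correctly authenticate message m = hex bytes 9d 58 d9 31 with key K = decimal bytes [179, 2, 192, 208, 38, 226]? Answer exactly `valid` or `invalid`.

valid

Key decimal bytes [179, 2, 192, 208, 38, 226] = b3 02 c0 d0 26 e2 is exactly B = 6 bytes: K' = b3 02 c0 d0 26 e2.
K' ⊕ ipad = 85 34 f6 e6 10 d4; K' ⊕ opad = ef 5e 9c 8c 7a be.
Inner hash: sum = 133+52+246+230+16+212+157+88+217+49 = 1400; mod 256 = 120 → 78.
Outer hash (recomputed tag): sum = 239+94+156+140+122+190+120 = 1061; mod 256 = 37 → 25.
Recomputed tag = 25; claimed = 25 → match.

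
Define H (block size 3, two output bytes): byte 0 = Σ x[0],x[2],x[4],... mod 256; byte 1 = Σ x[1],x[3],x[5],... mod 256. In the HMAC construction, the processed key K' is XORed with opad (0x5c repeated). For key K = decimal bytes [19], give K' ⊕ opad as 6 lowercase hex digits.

Key decimal bytes [19] = 13 is 1 byte ≤ B = 3; zero-pad to 3 bytes: K' = 13 00 00.
XOR each byte with 0x5c: 13⊕5c=4f, 00⊕5c=5c, 00⊕5c=5c.

4f5c5c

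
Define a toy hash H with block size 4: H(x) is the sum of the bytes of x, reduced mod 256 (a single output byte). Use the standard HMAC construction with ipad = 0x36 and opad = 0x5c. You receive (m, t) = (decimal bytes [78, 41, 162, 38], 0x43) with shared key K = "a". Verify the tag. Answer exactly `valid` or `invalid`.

invalid

Key "a" = 61 is 1 byte ≤ B = 4; zero-pad to 4 bytes: K' = 61 00 00 00.
K' ⊕ ipad = 57 36 36 36; K' ⊕ opad = 3d 5c 5c 5c.
Inner hash: sum = 87+54+54+54+78+41+162+38 = 568; mod 256 = 56 → 38.
Outer hash (recomputed tag): sum = 61+92+92+92+56 = 393; mod 256 = 137 → 89.
Recomputed tag = 89; claimed = 43 → mismatch.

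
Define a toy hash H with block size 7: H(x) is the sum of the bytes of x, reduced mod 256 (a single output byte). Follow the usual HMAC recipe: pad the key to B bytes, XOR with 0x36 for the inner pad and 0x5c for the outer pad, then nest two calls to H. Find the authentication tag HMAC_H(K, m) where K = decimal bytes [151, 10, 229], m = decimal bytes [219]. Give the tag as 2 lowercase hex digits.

Key decimal bytes [151, 10, 229] = 97 0a e5 is 3 bytes ≤ B = 7; zero-pad to 7 bytes: K' = 97 0a e5 00 00 00 00.
K' ⊕ ipad = a1 3c d3 36 36 36 36.  K' ⊕ opad = cb 56 b9 5c 5c 5c 5c.
Inner input = (K'⊕ipad) ∥ m = a1 3c d3 36 36 36 36 ∥ db.
Inner hash: sum = 161+60+211+54+54+54+54+219 = 867; mod 256 = 99 → 63.
Outer input = (K'⊕opad) ∥ inner = cb 56 b9 5c 5c 5c 5c ∥ 63.
Outer hash (tag): sum = 203+86+185+92+92+92+92+99 = 941; mod 256 = 173 → ad.

ad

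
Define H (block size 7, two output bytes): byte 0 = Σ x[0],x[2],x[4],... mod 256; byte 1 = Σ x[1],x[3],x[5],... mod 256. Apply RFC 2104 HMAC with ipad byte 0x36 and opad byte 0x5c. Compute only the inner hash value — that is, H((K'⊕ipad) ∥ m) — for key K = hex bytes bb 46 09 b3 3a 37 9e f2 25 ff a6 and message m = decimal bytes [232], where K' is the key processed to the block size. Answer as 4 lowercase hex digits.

f36b

Key hex bytes bb 46 09 b3 3a 37 9e f2 25 ff a6 is 11 bytes > B = 7, so hash it first: H(key) = 67 21, then zero-pad to 7 bytes: K' = 67 21 00 00 00 00 00.
K' ⊕ ipad = 51 17 36 36 36 36 36.
Inner input = 51 17 36 36 36 36 36 ∥ e8.
Inner hash: even-index sum = 243 mod 256 = 243; odd-index sum = 363 mod 256 = 107 → f3 6b.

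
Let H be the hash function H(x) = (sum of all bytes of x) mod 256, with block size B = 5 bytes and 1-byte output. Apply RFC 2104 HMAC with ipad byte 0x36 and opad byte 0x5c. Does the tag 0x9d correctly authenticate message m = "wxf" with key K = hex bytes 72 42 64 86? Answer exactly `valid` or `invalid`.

Key hex bytes 72 42 64 86 is 4 bytes ≤ B = 5; zero-pad to 5 bytes: K' = 72 42 64 86 00.
K' ⊕ ipad = 44 74 52 b0 36; K' ⊕ opad = 2e 1e 38 da 5c.
Inner hash: sum = 68+116+82+176+54+119+120+102 = 837; mod 256 = 69 → 45.
Outer hash (recomputed tag): sum = 46+30+56+218+92+69 = 511; mod 256 = 255 → ff.
Recomputed tag = ff; claimed = 9d → mismatch.

invalid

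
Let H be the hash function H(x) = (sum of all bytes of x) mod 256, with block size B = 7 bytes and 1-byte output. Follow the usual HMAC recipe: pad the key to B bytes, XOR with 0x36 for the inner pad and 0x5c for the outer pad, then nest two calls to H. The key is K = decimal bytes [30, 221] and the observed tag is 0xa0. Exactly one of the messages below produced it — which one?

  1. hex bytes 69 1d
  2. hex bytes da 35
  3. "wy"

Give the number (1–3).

Key decimal bytes [30, 221] = 1e dd is 2 bytes ≤ B = 7; zero-pad to 7 bytes: K' = 1e dd 00 00 00 00 00.
K' ⊕ ipad = 28 eb 36 36 36 36 36; K' ⊕ opad = 42 81 5c 5c 5c 5c 5c.
m1: inner = H(28 eb 36 36 36 36 36 69 1d) = a7; tag = H(42 81 5c 5c 5c 5c 5c a7) = 36
m2: inner = H(28 eb 36 36 36 36 36 da 35) = 30; tag = H(42 81 5c 5c 5c 5c 5c 30) = bf
m3: inner = H(28 eb 36 36 36 36 36 77 79) = 11; tag = H(42 81 5c 5c 5c 5c 5c 11) = a0 ← matches

3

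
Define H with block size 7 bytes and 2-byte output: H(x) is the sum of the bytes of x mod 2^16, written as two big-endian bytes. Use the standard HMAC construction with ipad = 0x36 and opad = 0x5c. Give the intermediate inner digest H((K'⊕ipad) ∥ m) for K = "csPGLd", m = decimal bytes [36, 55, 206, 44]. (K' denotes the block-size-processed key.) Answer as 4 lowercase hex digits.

03c8

Key "csPGLd" = 63 73 50 47 4c 64 is 6 bytes ≤ B = 7; zero-pad to 7 bytes: K' = 63 73 50 47 4c 64 00.
K' ⊕ ipad = 55 45 66 71 7a 52 36.
Inner input = 55 45 66 71 7a 52 36 ∥ 24 37 ce 2c.
Inner hash: sum = 85+69+102+113+122+82+54+36+55+206+44 = 968 → 03 c8.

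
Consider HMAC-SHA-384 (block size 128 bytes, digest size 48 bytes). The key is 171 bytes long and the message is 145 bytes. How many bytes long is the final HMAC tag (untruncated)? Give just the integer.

The tag is one SHA-384 digest: 48 bytes.

48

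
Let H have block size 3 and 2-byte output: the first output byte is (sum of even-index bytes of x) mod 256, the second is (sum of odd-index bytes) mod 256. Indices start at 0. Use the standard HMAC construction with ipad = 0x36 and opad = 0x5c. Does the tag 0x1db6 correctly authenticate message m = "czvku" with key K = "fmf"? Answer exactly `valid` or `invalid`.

valid

Key "fmf" = 66 6d 66 is exactly B = 3 bytes: K' = 66 6d 66.
K' ⊕ ipad = 50 5b 50; K' ⊕ opad = 3a 31 3a.
Inner hash: even-index sum = 389 mod 256 = 133; odd-index sum = 425 mod 256 = 169 → 85 a9.
Outer hash (recomputed tag): even-index sum = 285 mod 256 = 29; odd-index sum = 182 mod 256 = 182 → 1d b6.
Recomputed tag = 1db6; claimed = 1db6 → match.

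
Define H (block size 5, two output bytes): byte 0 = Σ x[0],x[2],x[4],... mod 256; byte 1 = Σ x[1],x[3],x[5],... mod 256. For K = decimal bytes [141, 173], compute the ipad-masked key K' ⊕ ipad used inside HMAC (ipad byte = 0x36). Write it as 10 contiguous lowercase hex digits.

Key decimal bytes [141, 173] = 8d ad is 2 bytes ≤ B = 5; zero-pad to 5 bytes: K' = 8d ad 00 00 00.
XOR each byte with 0x36: 8d⊕36=bb, ad⊕36=9b, 00⊕36=36, 00⊕36=36, 00⊕36=36.

bb9b363636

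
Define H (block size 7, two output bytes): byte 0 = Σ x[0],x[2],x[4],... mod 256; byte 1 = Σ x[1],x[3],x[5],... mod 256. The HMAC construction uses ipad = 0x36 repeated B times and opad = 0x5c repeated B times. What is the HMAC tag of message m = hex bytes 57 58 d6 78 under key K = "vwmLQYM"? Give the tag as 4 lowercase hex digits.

Key "vwmLQYM" = 76 77 6d 4c 51 59 4d is exactly B = 7 bytes: K' = 76 77 6d 4c 51 59 4d.
K' ⊕ ipad = 40 41 5b 7a 67 6f 7b.  K' ⊕ opad = 2a 2b 31 10 0d 05 11.
Inner input = (K'⊕ipad) ∥ m = 40 41 5b 7a 67 6f 7b ∥ 57 58 d6 78.
Inner hash: even-index sum = 589 mod 256 = 77; odd-index sum = 599 mod 256 = 87 → 4d 57.
Outer input = (K'⊕opad) ∥ inner = 2a 2b 31 10 0d 05 11 ∥ 4d 57.
Outer hash (tag): even-index sum = 208 mod 256 = 208; odd-index sum = 141 mod 256 = 141 → d0 8d.

d08d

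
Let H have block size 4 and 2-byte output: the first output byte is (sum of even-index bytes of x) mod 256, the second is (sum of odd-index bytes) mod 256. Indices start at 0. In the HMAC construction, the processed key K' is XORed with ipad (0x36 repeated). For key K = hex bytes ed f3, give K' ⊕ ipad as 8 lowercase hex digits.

Key hex bytes ed f3 is 2 bytes ≤ B = 4; zero-pad to 4 bytes: K' = ed f3 00 00.
XOR each byte with 0x36: ed⊕36=db, f3⊕36=c5, 00⊕36=36, 00⊕36=36.

dbc53636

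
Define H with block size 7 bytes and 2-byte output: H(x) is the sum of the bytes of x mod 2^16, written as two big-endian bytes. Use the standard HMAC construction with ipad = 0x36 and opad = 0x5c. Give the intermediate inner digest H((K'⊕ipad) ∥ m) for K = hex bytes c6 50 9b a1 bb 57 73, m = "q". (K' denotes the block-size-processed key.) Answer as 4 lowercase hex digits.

Key hex bytes c6 50 9b a1 bb 57 73 is exactly B = 7 bytes: K' = c6 50 9b a1 bb 57 73.
K' ⊕ ipad = f0 66 ad 97 8d 61 45.
Inner input = f0 66 ad 97 8d 61 45 ∥ 71.
Inner hash: sum = 240+102+173+151+141+97+69+113 = 1086 → 04 3e.

043e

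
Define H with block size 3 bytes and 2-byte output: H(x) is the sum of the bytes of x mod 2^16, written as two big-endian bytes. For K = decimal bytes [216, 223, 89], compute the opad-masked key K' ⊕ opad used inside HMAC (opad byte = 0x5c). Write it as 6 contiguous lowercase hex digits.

Key decimal bytes [216, 223, 89] = d8 df 59 is exactly B = 3 bytes: K' = d8 df 59.
XOR each byte with 0x5c: d8⊕5c=84, df⊕5c=83, 59⊕5c=05.

848305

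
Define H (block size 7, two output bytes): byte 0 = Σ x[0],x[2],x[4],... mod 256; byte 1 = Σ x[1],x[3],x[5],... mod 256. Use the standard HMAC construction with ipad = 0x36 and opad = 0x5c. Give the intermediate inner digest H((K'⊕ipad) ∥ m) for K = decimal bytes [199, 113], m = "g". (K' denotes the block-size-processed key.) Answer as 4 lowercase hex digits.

Key decimal bytes [199, 113] = c7 71 is 2 bytes ≤ B = 7; zero-pad to 7 bytes: K' = c7 71 00 00 00 00 00.
K' ⊕ ipad = f1 47 36 36 36 36 36.
Inner input = f1 47 36 36 36 36 36 ∥ 67.
Inner hash: even-index sum = 403 mod 256 = 147; odd-index sum = 282 mod 256 = 26 → 93 1a.

931a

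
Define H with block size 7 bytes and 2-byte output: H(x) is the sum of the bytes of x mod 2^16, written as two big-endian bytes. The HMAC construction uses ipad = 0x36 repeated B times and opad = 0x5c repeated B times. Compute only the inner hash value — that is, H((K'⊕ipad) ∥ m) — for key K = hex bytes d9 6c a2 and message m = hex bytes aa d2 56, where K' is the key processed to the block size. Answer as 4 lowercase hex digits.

Key hex bytes d9 6c a2 is 3 bytes ≤ B = 7; zero-pad to 7 bytes: K' = d9 6c a2 00 00 00 00.
K' ⊕ ipad = ef 5a 94 36 36 36 36.
Inner input = ef 5a 94 36 36 36 36 ∥ aa d2 56.
Inner hash: sum = 239+90+148+54+54+54+54+170+210+86 = 1159 → 04 87.

0487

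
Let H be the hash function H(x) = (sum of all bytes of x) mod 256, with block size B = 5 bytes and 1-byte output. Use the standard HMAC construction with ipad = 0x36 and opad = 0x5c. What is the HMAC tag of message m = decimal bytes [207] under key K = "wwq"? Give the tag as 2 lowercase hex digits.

3f

Key "wwq" = 77 77 71 is 3 bytes ≤ B = 5; zero-pad to 5 bytes: K' = 77 77 71 00 00.
K' ⊕ ipad = 41 41 47 36 36.  K' ⊕ opad = 2b 2b 2d 5c 5c.
Inner input = (K'⊕ipad) ∥ m = 41 41 47 36 36 ∥ cf.
Inner hash: sum = 65+65+71+54+54+207 = 516; mod 256 = 4 → 04.
Outer input = (K'⊕opad) ∥ inner = 2b 2b 2d 5c 5c ∥ 04.
Outer hash (tag): sum = 43+43+45+92+92+4 = 319; mod 256 = 63 → 3f.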